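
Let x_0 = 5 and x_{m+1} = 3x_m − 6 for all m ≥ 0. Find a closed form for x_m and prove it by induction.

Claim: x_m = 2·3^m + 3.

Base case: x_0 = 5, and 2·3^0 + 3 = 2 + 3 = 5.
Assume x_k = 2·3^k + 3 for some k ≥ 0.
Then x_{k+1} = 3x_k − 6 = 3·(2·3^k + 3) − 6 = 6·3^k + 9 − 6 = 2·3^{k+1} + 3.
So the formula holds for k+1, and by induction x_m = 2·3^m + 3 for all m ≥ 0.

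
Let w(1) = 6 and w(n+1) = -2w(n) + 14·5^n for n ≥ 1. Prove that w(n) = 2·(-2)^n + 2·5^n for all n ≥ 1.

Base case: w(1) = 6, and 2·(-2)^1 + 2·5^1 = -4 + 10 = 6.
Assume w(m) = 2·(-2)^m + 2·5^m for some m ≥ 1.
Then w(m+1) = -2w(m) + 14·5^m = -2·(2·(-2)^m + 2·5^m) + 14·5^m = 2·(-2)^{m+1} − 4·5^m + 14·5^m = 2·(-2)^{m+1} + 10·5^m = 2·(-2)^{m+1} + 2·5^{m+1}.
This completes the inductive step, so w(n) = 2·(-2)^n + 2·5^n for all n ≥ 1.

w(n) = 2·(-2)^n + 2·5^n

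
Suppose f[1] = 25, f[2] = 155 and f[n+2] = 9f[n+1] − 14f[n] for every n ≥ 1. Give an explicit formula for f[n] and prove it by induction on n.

Claim: f[n] = 3·7^n + 2·2^n.

Base cases: f[1] = 25 and 3·7^1 + 2·2^1 = 25; f[2] = 155 and 3·7^2 + 2·2^2 = 155.
Assume f[j] = 3·7^j + 2·2^j for all 1 ≤ j ≤ m, where m ≥ 2.
Then f[m+1] = 9f[m] − 14f[m−1] = 9·(3·7^m + 2·2^m) − 14·(3·7^{m−1} + 2·2^{m−1}) = 3·(9·7 − 14)7^{m−1} + 2·(9·2 − 14)2^{m−1} = 147·7^{m−1} + 8·2^{m−1} = 3·7^{m+1} + 2·2^{m+1}.
By strong induction, f[n] = 3·7^n + 2·2^n for all n ≥ 1.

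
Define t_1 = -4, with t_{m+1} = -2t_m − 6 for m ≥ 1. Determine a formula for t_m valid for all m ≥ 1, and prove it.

Claim: t_m = (-2)^m − 2.

Base case: t_1 = -4, and (-2)^1 − 2 = -2 − 2 = -4.
Assume t_k = (-2)^k − 2 for some k ≥ 1.
Then t_{k+1} = -2t_k − 6 = -2·((-2)^k − 2) − 6 = -2·(-2)^k + 4 − 6 = (-2)^{k+1} − 2.
This completes the inductive step, so t_m = (-2)^m − 2 for all m ≥ 1.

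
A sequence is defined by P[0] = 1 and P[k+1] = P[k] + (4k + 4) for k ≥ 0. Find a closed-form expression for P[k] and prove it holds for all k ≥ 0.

Claim: P[k] = 2k^2 + 2k + 1.

Base case: P[0] = 1, and 2·0^2 + 2·0 + 1 = 1.
Assume P[m] = 2m^2 + 2m + 1.
Then P[m+1] = P[m] + (4m + 4) = (2m^2 + 2m + 1) + (4m + 4) = 2m^2 + 6m + 5,
and 2·(m+1)^2 + 2·(m+1) + 1 = 2m^2 + 6m + 5.
Hence P[k] = 2k^2 + 2k + 1 for every k ≥ 0, by induction.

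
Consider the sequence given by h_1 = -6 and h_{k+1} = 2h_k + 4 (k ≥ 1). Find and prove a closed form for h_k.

Claim: h_k = -2^k − 4.

Base case: h_1 = -6, and -2^1 − 4 = -2 − 4 = -6.
Assume h_j = -2^j − 4 for some j ≥ 1.
Then h_{j+1} = 2h_j + 4 = 2·(-2^j − 4) + 4 = -2^{j+1} − 8 + 4 = -2^{j+1} − 4.
By induction, h_k = -2^k − 4 for all k ≥ 1.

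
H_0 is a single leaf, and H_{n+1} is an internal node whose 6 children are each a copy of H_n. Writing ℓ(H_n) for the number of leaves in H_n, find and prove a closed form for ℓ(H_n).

Claim: ℓ(H_n) = 6^n.

Base case: ℓ(H_0) = 1, and 6^0 = 1.
Assume ℓ(H_m) = 6^m.
Then ℓ(H_{m+1}) = 6·ℓ(H_m) = 6·6^m = 6^{m+1}.
By induction, ℓ(H_n) = 6^n for all n ≥ 0.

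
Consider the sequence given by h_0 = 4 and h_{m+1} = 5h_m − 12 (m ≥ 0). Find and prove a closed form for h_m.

Claim: h_m = 5^m + 3.

Base case: h_0 = 4, and 5^0 + 3 = 1 + 3 = 4.
Assume h_j = 5^j + 3 for some j ≥ 0.
Then h_{j+1} = 5h_j − 12 = 5·(5^j + 3) − 12 = 5^{j+1} + 15 − 12 = 5^{j+1} + 3.
Hence h_m = 5^m + 3 for every m ≥ 0, by induction.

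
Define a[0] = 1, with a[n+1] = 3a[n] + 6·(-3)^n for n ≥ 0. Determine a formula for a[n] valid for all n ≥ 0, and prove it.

Claim: a[n] = 2·3^n − (-3)^n.

Base case: a[0] = 1, and 2·3^0 − (-3)^0 = 2 − 1 = 1.
Assume a[m] = 2·3^m − (-3)^m for some m ≥ 0.
Then a[m+1] = 3a[m] + 6·(-3)^m = 3·(2·3^m − (-3)^m) + 6·(-3)^m = 2·3^{m+1} − 3·(-3)^m + 6·(-3)^m = 2·3^{m+1} + 3·(-3)^m = 2·3^{m+1} − (-3)^{m+1}.
By induction, a[n] = 2·3^n − (-3)^n for all n ≥ 0.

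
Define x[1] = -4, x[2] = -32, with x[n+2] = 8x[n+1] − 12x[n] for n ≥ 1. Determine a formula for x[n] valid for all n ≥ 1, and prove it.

Claim: x[n] = -6^n + 2^n.

Base cases: x[1] = -4 and -6^1 + 2^1 = -4; x[2] = -32 and -6^2 + 2^2 = -32.
Assume x[j] = -6^j + 2^j for all 1 ≤ j ≤ r, where r ≥ 2.
Then x[r+1] = 8x[r] − 12x[r−1] = 8·(-6^r + 2^r) − 12·(-6^{r−1} + 2^{r−1}) = -(8·6 − 12)6^{r−1} + (8·2 − 12)2^{r−1} = -36·6^{r−1} + 4·2^{r−1} = -6^{r+1} + 2^{r+1}.
So the formula holds for r+1, and by strong induction x[n] = -6^n + 2^n for all n ≥ 1.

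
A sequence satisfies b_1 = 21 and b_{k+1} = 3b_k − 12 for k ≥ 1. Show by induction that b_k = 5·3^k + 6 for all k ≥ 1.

Base case: b_1 = 21, and 5·3^1 + 6 = 15 + 6 = 21.
Assume b_j = 5·3^j + 6 for some j ≥ 1.
Then b_{j+1} = 3b_j − 12 = 3·(5·3^j + 6) − 12 = 15·3^j + 18 − 12 = 5·3^{j+1} + 6.
So the formula holds for j+1, and by induction b_k = 5·3^k + 6 for all k ≥ 1.

b_k = 5·3^k + 6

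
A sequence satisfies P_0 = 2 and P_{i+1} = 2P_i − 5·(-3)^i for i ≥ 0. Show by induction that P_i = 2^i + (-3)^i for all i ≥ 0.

Base case: P_0 = 2, and 2^0 + (-3)^0 = 1 + 1 = 2.
Assume P_j = 2^j + (-3)^j for some j ≥ 0.
Then P_{j+1} = 2P_j − 5·(-3)^j = 2·(2^j + (-3)^j) − 5·(-3)^j = 2^{j+1} + 2·(-3)^j − 5·(-3)^j = 2^{j+1} − 3·(-3)^j = 2^{j+1} + (-3)^{j+1}.
Hence P_i = 2^i + (-3)^i for every i ≥ 0, by induction.

P_i = 2^i + (-3)^i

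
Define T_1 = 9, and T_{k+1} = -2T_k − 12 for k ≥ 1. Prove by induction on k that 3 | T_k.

Base case: T_1 = 9 = 3·3, so 3 | T_1.
Assume 3 | T_r, so T_r = 3t for some integer t.
Then T_{r+1} = -2T_r − 12 = -2·(3t) − 12 = 3(-2t − 4), so 3 | T_{r+1}.
This completes the inductive step, so 3 | T_k for all k ≥ 1.

3 | T_k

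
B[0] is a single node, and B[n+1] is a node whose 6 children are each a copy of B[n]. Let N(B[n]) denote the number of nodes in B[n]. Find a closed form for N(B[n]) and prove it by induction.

Claim: N(B[n]) = (6^{n+1} − 1)/5.

Base case: N(B[0]) = 1, and (6^{0+1} − 1)/5 = 1.
Assume N(B[k]) = (6^{k+1} − 1)/5.
Then N(B[k+1]) = 1 + 6N(B[k]) = 1 + 6·(6^{k+1} − 1)/5 = 1 + (6^{k+2} − 6)/5 = (5 + 6^{k+2} − 6)/5 = (6^{k+2} − 1)/5.
By induction, N(B[n]) = (6^{n+1} − 1)/5 for all n ≥ 0.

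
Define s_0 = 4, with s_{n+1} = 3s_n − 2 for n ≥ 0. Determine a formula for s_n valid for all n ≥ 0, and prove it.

Claim: s_n = 3^{n+1} + 1.

Base case: s_0 = 4, and 3^{0+1} + 1 = 3 + 1 = 4.
Assume s_r = 3^{r+1} + 1 for some r ≥ 0.
Then s_{r+1} = 3s_r − 2 = 3·(3^{r+1} + 1) − 2 = 3^{r+2} + 3 − 2 = 3^{r+2} + 1.
This completes the inductive step, so s_n = 3^{n+1} + 1 for all n ≥ 0.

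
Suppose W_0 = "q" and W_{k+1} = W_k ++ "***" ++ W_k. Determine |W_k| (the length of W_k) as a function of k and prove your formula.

Claim: |W_k| = 2^{k+2} − 3.

Base case: |W_0| = 1, and 2^{0+2} − 3 = 1.
Assume |W_m| = 2^{m+2} − 3.
Then |W_{m+1}| = |W_m| + 3 + |W_m| = 2|W_m| + 3 = 2(2^{m+2} − 3) + 3 = 2^{m+3} − 6 + 3 = 2^{m+3} − 3.
So the formula holds for m+1, and by induction |W_k| = 2^{k+2} − 3 for all k ≥ 0.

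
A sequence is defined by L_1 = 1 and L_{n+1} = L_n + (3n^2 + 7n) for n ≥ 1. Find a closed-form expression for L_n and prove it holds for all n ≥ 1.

Claim: L_n = n^3 + 2n^2 − 3n + 1.

Base case: L_1 = 1, and 1^3 + 2·1^2 − 3·1 + 1 = 1.
Assume L_j = j^3 + 2j^2 − 3j + 1.
Then L_{j+1} = L_j + (3j^2 + 7j) = (j^3 + 2j^2 − 3j + 1) + (3j^2 + 7j) = j^3 + 5j^2 + 4j + 1,
and (j+1)^3 + 2·(j+1)^2 − 3·(j+1) + 1 = j^3 + 5j^2 + 4j + 1.
Hence L_n = n^3 + 2n^2 − 3n + 1 for every n ≥ 1, by induction.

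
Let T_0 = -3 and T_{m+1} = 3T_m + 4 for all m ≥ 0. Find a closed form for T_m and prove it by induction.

Claim: T_m = -3^m − 2.

Base case: T_0 = -3, and -3^0 − 2 = -1 − 2 = -3.
Assume T_r = -3^r − 2 for some r ≥ 0.
Then T_{r+1} = 3T_r + 4 = 3·(-3^r − 2) + 4 = -3^{r+1} − 6 + 4 = -3^{r+1} − 2.
By induction, T_m = -3^m − 2 for all m ≥ 0.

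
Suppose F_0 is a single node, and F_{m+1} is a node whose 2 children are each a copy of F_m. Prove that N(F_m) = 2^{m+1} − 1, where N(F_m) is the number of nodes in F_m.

Base case: N(F_0) = 1, and 2^{0+1} − 1 = 1.
Assume N(F_r) = 2^{r+1} − 1.
Then N(F_{r+1}) = 1 + 2N(F_r) = 1 + 2(2^{r+1} − 1) = 2^{r+2} − 2 + 1 = 2^{r+2} − 1.
Hence N(F_m) = 2^{m+1} − 1 for every m ≥ 0, by induction.

N(F_m) = 2^{m+1} − 1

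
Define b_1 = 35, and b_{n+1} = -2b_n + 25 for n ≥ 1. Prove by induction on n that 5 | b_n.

Base case: b_1 = 35 = 5·7, so 5 | b_1.
Assume 5 | b_r, so b_r = 5t for some integer t.
Then b_{r+1} = -2b_r + 25 = -2·(5t) + 25 = 5(-2t + 5), so 5 | b_{r+1}.
So the property holds for r+1, and by induction 5 | b_n for all n ≥ 1.

5 | b_n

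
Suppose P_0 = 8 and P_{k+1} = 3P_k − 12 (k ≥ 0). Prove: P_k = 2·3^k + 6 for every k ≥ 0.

Base case: P_0 = 8, and 2·3^0 + 6 = 2 + 6 = 8.
Assume P_m = 2·3^m + 6 for some m ≥ 0.
Then P_{m+1} = 3P_m − 12 = 3·(2·3^m + 6) − 12 = 6·3^m + 18 − 12 = 2·3^{m+1} + 6.
By induction, P_k = 2·3^k + 6 for all k ≥ 0.

P_k = 2·3^k + 6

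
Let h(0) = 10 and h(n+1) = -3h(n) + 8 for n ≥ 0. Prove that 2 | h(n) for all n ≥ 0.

Base case: h(0) = 10 = 2·5, so 2 | h(0).
Assume 2 | h(m), so h(m) = 2t for some integer t.
Then h(m+1) = -3h(m) + 8 = -3·(2t) + 8 = 2(-3t + 4), so 2 | h(m+1).
So the property holds for m+1, and by induction 2 | h(n) for all n ≥ 0.

2 | h(n)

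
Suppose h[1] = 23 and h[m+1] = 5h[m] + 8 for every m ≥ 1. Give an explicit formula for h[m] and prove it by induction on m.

Claim: h[m] = 5^{m+1} − 2.

Base case: h[1] = 23, and 5^{1+1} − 2 = 25 − 2 = 23.
Assume h[j] = 5^{j+1} − 2 for some j ≥ 1.
Then h[j+1] = 5h[j] + 8 = 5·(5^{j+1} − 2) + 8 = 5^{j+2} − 10 + 8 = 5^{j+2} − 2.
Hence h[m] = 5^{m+1} − 2 for every m ≥ 1, by induction.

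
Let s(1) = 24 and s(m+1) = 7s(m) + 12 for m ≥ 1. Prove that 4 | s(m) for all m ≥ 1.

Base case: s(1) = 24 = 4·6, so 4 | s(1).
Assume 4 | s(j), so s(j) = 4t for some integer t.
Then s(j+1) = 7s(j) + 12 = 7·(4t) + 12 = 4(7t + 3), so 4 | s(j+1).
This completes the inductive step, so 4 | s(m) for all m ≥ 1.

4 | s(m)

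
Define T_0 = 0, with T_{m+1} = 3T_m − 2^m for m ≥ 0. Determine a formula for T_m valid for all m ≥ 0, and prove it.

Claim: T_m = -3^m + 2^m.

Base case: T_0 = 0, and -3^0 + 2^0 = -1 + 1 = 0.
Assume T_j = -3^j + 2^j for some j ≥ 0.
Then T_{j+1} = 3T_j − 2^j = 3·(-3^j + 2^j) − 2^j = -3^{j+1} + 3·2^j − 2^j = -3^{j+1} + 2·2^j = -3^{j+1} + 2^{j+1}.
So the formula holds for j+1, and by induction T_m = -3^m + 2^m for all m ≥ 0.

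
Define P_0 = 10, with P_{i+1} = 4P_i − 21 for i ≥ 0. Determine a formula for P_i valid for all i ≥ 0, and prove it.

Claim: P_i = 3·4^i + 7.

Base case: P_0 = 10, and 3·4^0 + 7 = 3 + 7 = 10.
Assume P_j = 3·4^j + 7 for some j ≥ 0.
Then P_{j+1} = 4P_j − 21 = 4·(3·4^j + 7) − 21 = 12·4^j + 28 − 21 = 3·4^{j+1} + 7.
By induction, P_i = 3·4^i + 7 for all i ≥ 0.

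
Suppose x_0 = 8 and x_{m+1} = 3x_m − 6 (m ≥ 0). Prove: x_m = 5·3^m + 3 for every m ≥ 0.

Base case: x_0 = 8, and 5·3^0 + 3 = 5 + 3 = 8.
Assume x_r = 5·3^r + 3 for some r ≥ 0.
Then x_{r+1} = 3x_r − 6 = 3·(5·3^r + 3) − 6 = 15·3^r + 9 − 6 = 5·3^{r+1} + 3.
Hence x_m = 5·3^m + 3 for every m ≥ 0, by induction.

x_m = 5·3^m + 3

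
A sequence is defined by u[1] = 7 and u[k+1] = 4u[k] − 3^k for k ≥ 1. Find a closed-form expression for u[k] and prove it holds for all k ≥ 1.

Claim: u[k] = 4^k + 3^k.

Base case: u[1] = 7, and 4^1 + 3^1 = 4 + 3 = 7.
Assume u[j] = 4^j + 3^j for some j ≥ 1.
Then u[j+1] = 4u[j] − 3^j = 4·(4^j + 3^j) − 3^j = 4^{j+1} + 4·3^j − 3^j = 4^{j+1} + 3·3^j = 4^{j+1} + 3^{j+1}.
This completes the inductive step, so u[k] = 4^k + 3^k for all k ≥ 1.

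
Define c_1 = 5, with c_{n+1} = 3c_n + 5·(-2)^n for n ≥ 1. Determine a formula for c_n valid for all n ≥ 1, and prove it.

Claim: c_n = 3^n − (-2)^n.

Base case: c_1 = 5, and 3^1 − (-2)^1 = 3 + 2 = 5.
Assume c_j = 3^j − (-2)^j for some j ≥ 1.
Then c_{j+1} = 3c_j + 5·(-2)^j = 3·(3^j − (-2)^j) + 5·(-2)^j = 3^{j+1} − 3·(-2)^j + 5·(-2)^j = 3^{j+1} + 2·(-2)^j = 3^{j+1} − (-2)^{j+1}.
This completes the inductive step, so c_n = 3^n − (-2)^n for all n ≥ 1.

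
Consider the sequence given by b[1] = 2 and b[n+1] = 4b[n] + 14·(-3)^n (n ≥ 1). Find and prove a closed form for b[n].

Claim: b[n] = -4^n − 2·(-3)^n.

Base case: b[1] = 2, and -4^1 − 2·(-3)^1 = -4 + 6 = 2.
Assume b[m] = -4^m − 2·(-3)^m for some m ≥ 1.
Then b[m+1] = 4b[m] + 14·(-3)^m = 4·(-4^m − 2·(-3)^m) + 14·(-3)^m = -4^{m+1} − 8·(-3)^m + 14·(-3)^m = -4^{m+1} + 6·(-3)^m = -4^{m+1} − 2·(-3)^{m+1}.
So the formula holds for m+1, and by induction b[n] = -4^n − 2·(-3)^n for all n ≥ 1.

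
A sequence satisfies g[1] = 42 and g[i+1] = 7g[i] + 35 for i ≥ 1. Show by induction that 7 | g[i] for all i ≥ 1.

Base case: g[1] = 42 = 7·6, so 7 | g[1].
Assume 7 | g[k], so g[k] = 7t for some integer t.
Then g[k+1] = 7g[k] + 35 = 7·(7t) + 35 = 7(7t + 5), so 7 | g[k+1].
This completes the inductive step, so 7 | g[i] for all i ≥ 1.

7 | g[i]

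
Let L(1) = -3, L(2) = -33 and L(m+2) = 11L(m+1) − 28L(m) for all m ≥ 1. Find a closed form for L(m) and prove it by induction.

Claim: L(m) = 4^m − 7^m.

Base cases: L(1) = -3 and 4^1 − 7^1 = -3; L(2) = -33 and 4^2 − 7^2 = -33.
Assume L(j) = 4^j − 7^j for all 1 ≤ j ≤ r, where r ≥ 2.
Then L(r+1) = 11L(r) − 28L(r−1) = 11·(4^r − 7^r) − 28·(4^{r−1} − 7^{r−1}) = (11·4 − 28)4^{r−1} − (11·7 − 28)7^{r−1} = 16·4^{r−1} − 49·7^{r−1} = 4^{r+1} − 7^{r+1}.
So the formula holds for r+1, and by strong induction L(m) = 4^m − 7^m for all m ≥ 1.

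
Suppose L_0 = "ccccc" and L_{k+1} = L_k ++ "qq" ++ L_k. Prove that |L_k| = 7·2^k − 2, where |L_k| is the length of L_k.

Base case: |L_0| = 5, and 7·2^0 − 2 = 5.
Assume |L_j| = 7·2^j − 2.
Then |L_{j+1}| = |L_j| + 2 + |L_j| = 2|L_j| + 2 = 2(7·2^j − 2) + 2 = 7·2^{j+1} − 4 + 2 = 7·2^{j+1} − 2.
This completes the inductive step, so |L_k| = 7·2^k − 2 for all k ≥ 0.

|L_k| = 7·2^k − 2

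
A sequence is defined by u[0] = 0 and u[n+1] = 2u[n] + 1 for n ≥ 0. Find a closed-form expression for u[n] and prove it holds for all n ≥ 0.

Claim: u[n] = 2^n − 1.

Base case: u[0] = 0, and 2^0 − 1 = 1 − 1 = 0.
Assume u[m] = 2^m − 1 for some m ≥ 0.
Then u[m+1] = 2u[m] + 1 = 2·(2^m − 1) + 1 = 2^{m+1} − 2 + 1 = 2^{m+1} − 1.
Hence u[n] = 2^n − 1 for every n ≥ 0, by induction.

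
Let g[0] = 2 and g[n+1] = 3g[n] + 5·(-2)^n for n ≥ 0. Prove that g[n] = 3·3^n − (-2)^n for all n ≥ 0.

Base case: g[0] = 2, and 3·3^0 − (-2)^0 = 3 − 1 = 2.
Assume g[m] = 3·3^m − (-2)^m for some m ≥ 0.
Then g[m+1] = 3g[m] + 5·(-2)^m = 3·(3·3^m − (-2)^m) + 5·(-2)^m = 3·3^{m+1} − 3·(-2)^m + 5·(-2)^m = 3·3^{m+1} + 2·(-2)^m = 3·3^{m+1} − (-2)^{m+1}.
By induction, g[n] = 3·3^n − (-2)^n for all n ≥ 0.

g[n] = 3·3^n − (-2)^n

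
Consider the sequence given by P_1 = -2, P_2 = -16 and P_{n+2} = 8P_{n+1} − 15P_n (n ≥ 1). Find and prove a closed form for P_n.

Claim: P_n = 3^n − 5^n.

Base cases: P_1 = -2 and 3^1 − 5^1 = -2; P_2 = -16 and 3^2 − 5^2 = -16.
Assume P_j = 3^j − 5^j for all 1 ≤ j ≤ r, where r ≥ 2.
Then P_{r+1} = 8P_r − 15P_{r−1} = 8·(3^r − 5^r) − 15·(3^{r−1} − 5^{r−1}) = (8·3 − 15)3^{r−1} − (8·5 − 15)5^{r−1} = 9·3^{r−1} − 25·5^{r−1} = 3^{r+1} − 5^{r+1}.
By strong induction, P_n = 3^n − 5^n for all n ≥ 1.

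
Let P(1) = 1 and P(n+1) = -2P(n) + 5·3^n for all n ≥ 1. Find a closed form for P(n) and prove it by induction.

Claim: P(n) = (-2)^n + 3^n.

Base case: P(1) = 1, and (-2)^1 + 3^1 = -2 + 3 = 1.
Assume P(j) = (-2)^j + 3^j for some j ≥ 1.
Then P(j+1) = -2P(j) + 5·3^j = -2·((-2)^j + 3^j) + 5·3^j = (-2)^{j+1} − 2·3^j + 5·3^j = (-2)^{j+1} + 3·3^j = (-2)^{j+1} + 3^{j+1}.
This completes the inductive step, so P(n) = (-2)^n + 3^n for all n ≥ 1.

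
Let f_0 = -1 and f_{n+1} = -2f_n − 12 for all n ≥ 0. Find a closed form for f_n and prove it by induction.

Claim: f_n = 3·(-2)^n − 4.

Base case: f_0 = -1, and 3·(-2)^0 − 4 = 3 − 4 = -1.
Assume f_m = 3·(-2)^m − 4 for some m ≥ 0.
Then f_{m+1} = -2f_m − 12 = -2·(3·(-2)^m − 4) − 12 = -6·(-2)^m + 8 − 12 = 3·(-2)^{m+1} − 4.
By induction, f_n = 3·(-2)^n − 4 for all n ≥ 0.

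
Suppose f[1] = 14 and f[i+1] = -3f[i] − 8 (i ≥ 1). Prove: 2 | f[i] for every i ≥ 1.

Base case: f[1] = 14 = 2·7, so 2 | f[1].
Assume 2 | f[r], so f[r] = 2t for some integer t.
Then f[r+1] = -3f[r] − 8 = -3·(2t) − 8 = 2(-3t − 4), so 2 | f[r+1].
This completes the inductive step, so 2 | f[i] for all i ≥ 1.

2 | f[i]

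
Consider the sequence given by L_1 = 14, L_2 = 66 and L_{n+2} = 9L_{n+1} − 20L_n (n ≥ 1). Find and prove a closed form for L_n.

Claim: L_n = 2·5^n + 4^n.

Base cases: L_1 = 14 and 2·5^1 + 4^1 = 14; L_2 = 66 and 2·5^2 + 4^2 = 66.
Assume L_j = 2·5^j + 4^j for all 1 ≤ j ≤ r, where r ≥ 2.
Then L_{r+1} = 9L_r − 20L_{r−1} = 9·(2·5^r + 4^r) − 20·(2·5^{r−1} + 4^{r−1}) = 2·(9·5 − 20)5^{r−1} + (9·4 − 20)4^{r−1} = 50·5^{r−1} + 16·4^{r−1} = 2·5^{r+1} + 4^{r+1}.
By strong induction, L_n = 2·5^n + 4^n for all n ≥ 1.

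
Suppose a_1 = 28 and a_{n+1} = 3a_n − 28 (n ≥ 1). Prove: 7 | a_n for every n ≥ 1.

Base case: a_1 = 28 = 7·4, so 7 | a_1.
Assume 7 | a_m, so a_m = 7t for some integer t.
Then a_{m+1} = 3a_m − 28 = 3·(7t) − 28 = 7(3t − 4), so 7 | a_{m+1}.
This completes the inductive step, so 7 | a_n for all n ≥ 1.

7 | a_n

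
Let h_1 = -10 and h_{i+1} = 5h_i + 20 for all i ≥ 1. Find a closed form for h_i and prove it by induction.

Claim: h_i = -5^i − 5.

Base case: h_1 = -10, and -5^1 − 5 = -5 − 5 = -10.
Assume h_j = -5^j − 5 for some j ≥ 1.
Then h_{j+1} = 5h_j + 20 = 5·(-5^j − 5) + 20 = -5^{j+1} − 25 + 20 = -5^{j+1} − 5.
This completes the inductive step, so h_i = -5^i − 5 for all i ≥ 1.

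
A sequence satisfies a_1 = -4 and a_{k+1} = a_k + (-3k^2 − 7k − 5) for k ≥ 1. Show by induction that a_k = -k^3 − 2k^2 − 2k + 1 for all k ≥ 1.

Base case: a_1 = -4, and -1^3 − 2·1^2 − 2·1 + 1 = -4.
Assume a_r = -r^3 − 2r^2 − 2r + 1.
Then a_{r+1} = a_r + (-3r^2 − 7r − 5) = (-r^3 − 2r^2 − 2r + 1) + (-3r^2 − 7r − 5) = -r^3 − 5r^2 − 9r − 4,
and -(r+1)^3 − 2·(r+1)^2 − 2·(r+1) + 1 = -r^3 − 5r^2 − 9r − 4.
Hence a_k = -k^3 − 2k^2 − 2k + 1 for every k ≥ 1, by induction.

a_k = -k^3 − 2k^2 − 2k + 1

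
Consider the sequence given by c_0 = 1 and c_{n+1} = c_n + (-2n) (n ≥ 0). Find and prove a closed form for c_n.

Claim: c_n = -n^2 + n + 1.

Base case: c_0 = 1, and -0^2 + 0 + 1 = 1.
Assume c_j = -j^2 + j + 1.
Then c_{j+1} = c_j + (-2j) = (-j^2 + j + 1) + (-2j) = -j^2 − j + 1,
and -(j+1)^2 + (j+1) + 1 = -j^2 − j + 1.
Hence c_n = -n^2 + n + 1 for every n ≥ 0, by induction.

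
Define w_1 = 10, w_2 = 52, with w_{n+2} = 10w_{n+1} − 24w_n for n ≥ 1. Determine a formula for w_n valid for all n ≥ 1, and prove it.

Claim: w_n = 4^n + 6^n.

Base cases: w_1 = 10 and 4^1 + 6^1 = 10; w_2 = 52 and 4^2 + 6^2 = 52.
Assume w_i = 4^i + 6^i for all 1 ≤ i ≤ j, where j ≥ 2.
Then w_{j+1} = 10w_j − 24w_{j−1} = 10·(4^j + 6^j) − 24·(4^{j−1} + 6^{j−1}) = (10·4 − 24)4^{j−1} + (10·6 − 24)6^{j−1} = 16·4^{j−1} + 36·6^{j−1} = 4^{j+1} + 6^{j+1}.
This completes the inductive step, so w_n = 4^n + 6^n for all n ≥ 1.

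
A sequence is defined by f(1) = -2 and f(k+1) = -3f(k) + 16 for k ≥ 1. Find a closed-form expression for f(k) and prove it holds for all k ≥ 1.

Claim: f(k) = 2·(-3)^k + 4.

Base case: f(1) = -2, and 2·(-3)^1 + 4 = -6 + 4 = -2.
Assume f(r) = 2·(-3)^r + 4 for some r ≥ 1.
Then f(r+1) = -3f(r) + 16 = -3·(2·(-3)^r + 4) + 16 = -6·(-3)^r − 12 + 16 = 2·(-3)^{r+1} + 4.
This completes the inductive step, so f(k) = 2·(-3)^k + 4 for all k ≥ 1.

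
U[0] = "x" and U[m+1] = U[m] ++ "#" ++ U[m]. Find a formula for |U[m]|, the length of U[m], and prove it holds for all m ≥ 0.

Claim: |U[m]| = 2^{m+1} − 1.

Base case: |U[0]| = 1, and 2^{0+1} − 1 = 1.
Assume |U[k]| = 2^{k+1} − 1.
Then |U[k+1]| = |U[k]| + 1 + |U[k]| = 2|U[k]| + 1 = 2(2^{k+1} − 1) + 1 = 2^{k+2} − 2 + 1 = 2^{k+2} − 1.
So the formula holds for k+1, and by induction |U[m]| = 2^{m+1} − 1 for all m ≥ 0.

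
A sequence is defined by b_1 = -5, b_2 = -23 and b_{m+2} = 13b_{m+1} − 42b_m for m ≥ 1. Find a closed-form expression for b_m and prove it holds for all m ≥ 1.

Claim: b_m = 7^m − 2·6^m.

Base cases: b_1 = -5 and 7^1 − 2·6^1 = -5; b_2 = -23 and 7^2 − 2·6^2 = -23.
Assume b_j = 7^j − 2·6^j for all 1 ≤ j ≤ r, where r ≥ 2.
Then b_{r+1} = 13b_r − 42b_{r−1} = 13·(7^r − 2·6^r) − 42·(7^{r−1} − 2·6^{r−1}) = (13·7 − 42)7^{r−1} − 2·(13·6 − 42)6^{r−1} = 49·7^{r−1} − 72·6^{r−1} = 7^{r+1} − 2·6^{r+1}.
By strong induction, b_m = 7^m − 2·6^m for all m ≥ 1.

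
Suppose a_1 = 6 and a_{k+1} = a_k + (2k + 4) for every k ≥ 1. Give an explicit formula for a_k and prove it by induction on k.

Claim: a_k = k^2 + 3k + 2.

Base case: a_1 = 6, and 1^2 + 3·1 + 2 = 6.
Assume a_j = j^2 + 3j + 2.
Then a_{j+1} = a_j + (2j + 4) = (j^2 + 3j + 2) + (2j + 4) = j^2 + 5j + 6,
and (j+1)^2 + 3·(j+1) + 2 = j^2 + 5j + 6.
By induction, a_k = k^2 + 3k + 2 for all k ≥ 1.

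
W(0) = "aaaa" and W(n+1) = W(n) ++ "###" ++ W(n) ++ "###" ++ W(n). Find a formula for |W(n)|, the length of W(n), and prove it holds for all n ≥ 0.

Claim: |W(n)| = 7·3^n − 3.

Base case: |W(0)| = 4, and 7·3^0 − 3 = 4.
Assume |W(m)| = 7·3^m − 3.
Then |W(m+1)| = 3|W(m)| + 6 = 3(7·3^m − 3) + 6 = 7·3^{m+1} − 9 + 6 = 7·3^{m+1} − 3.
By induction, |W(n)| = 7·3^n − 3 for all n ≥ 0.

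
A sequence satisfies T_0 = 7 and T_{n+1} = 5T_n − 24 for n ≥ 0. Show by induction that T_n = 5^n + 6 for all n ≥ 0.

Base case: T_0 = 7, and 5^0 + 6 = 1 + 6 = 7.
Assume T_m = 5^m + 6 for some m ≥ 0.
Then T_{m+1} = 5T_m − 24 = 5·(5^m + 6) − 24 = 5^{m+1} + 30 − 24 = 5^{m+1} + 6.
So the formula holds for m+1, and by induction T_n = 5^n + 6 for all n ≥ 0.

T_n = 5^n + 6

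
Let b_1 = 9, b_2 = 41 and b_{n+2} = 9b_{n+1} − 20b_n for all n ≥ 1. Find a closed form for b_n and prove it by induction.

Claim: b_n = 5^n + 4^n.

Base cases: b_1 = 9 and 5^1 + 4^1 = 9; b_2 = 41 and 5^2 + 4^2 = 41.
Assume b_j = 5^j + 4^j for all 1 ≤ j ≤ r, where r ≥ 2.
Then b_{r+1} = 9b_r − 20b_{r−1} = 9·(5^r + 4^r) − 20·(5^{r−1} + 4^{r−1}) = (9·5 − 20)5^{r−1} + (9·4 − 20)4^{r−1} = 25·5^{r−1} + 16·4^{r−1} = 5^{r+1} + 4^{r+1}.
So the formula holds for r+1, and by strong induction b_n = 5^n + 4^n for all n ≥ 1.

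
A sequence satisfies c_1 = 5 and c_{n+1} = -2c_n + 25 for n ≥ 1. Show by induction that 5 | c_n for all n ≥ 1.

Base case: c_1 = 5 = 5·1, so 5 | c_1.
Assume 5 | c_k, so c_k = 5t for some integer t.
Then c_{k+1} = -2c_k + 25 = -2·(5t) + 25 = 5(-2t + 5), so 5 | c_{k+1}.
This completes the inductive step, so 5 | c_n for all n ≥ 1.

5 | c_n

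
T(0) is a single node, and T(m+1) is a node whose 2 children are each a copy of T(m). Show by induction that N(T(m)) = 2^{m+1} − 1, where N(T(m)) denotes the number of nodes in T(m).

Base case: N(T(0)) = 1, and 2^{0+1} − 1 = 1.
Assume N(T(r)) = 2^{r+1} − 1.
Then N(T(r+1)) = 1 + 2N(T(r)) = 1 + 2(2^{r+1} − 1) = 2^{r+2} − 2 + 1 = 2^{r+2} − 1.
This completes the inductive step, so N(T(m)) = 2^{m+1} − 1 for all m ≥ 0.

N(T(m)) = 2^{m+1} − 1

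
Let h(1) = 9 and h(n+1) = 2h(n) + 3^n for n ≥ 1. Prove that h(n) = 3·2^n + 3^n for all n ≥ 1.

Base case: h(1) = 9, and 3·2^1 + 3^1 = 6 + 3 = 9.
Assume h(r) = 3·2^r + 3^r for some r ≥ 1.
Then h(r+1) = 2h(r) + 3^r = 2·(3·2^r + 3^r) + 3^r = 3·2^{r+1} + 2·3^r + 3^r = 3·2^{r+1} + 3·3^r = 3·2^{r+1} + 3^{r+1}.
So the formula holds for r+1, and by induction h(n) = 3·2^n + 3^n for all n ≥ 1.

h(n) = 3·2^n + 3^n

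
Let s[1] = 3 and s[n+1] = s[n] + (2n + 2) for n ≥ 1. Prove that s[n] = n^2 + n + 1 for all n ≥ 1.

Base case: s[1] = 3, and 1^2 + 1 + 1 = 3.
Assume s[m] = m^2 + m + 1.
Then s[m+1] = s[m] + (2m + 2) = (m^2 + m + 1) + (2m + 2) = m^2 + 3m + 3,
and (m+1)^2 + (m+1) + 1 = m^2 + 3m + 3.
Hence s[n] = n^2 + n + 1 for every n ≥ 1, by induction.

s[n] = n^2 + n + 1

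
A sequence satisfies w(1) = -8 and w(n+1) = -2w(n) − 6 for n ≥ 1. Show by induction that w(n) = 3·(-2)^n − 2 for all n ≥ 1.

Base case: w(1) = -8, and 3·(-2)^1 − 2 = -6 − 2 = -8.
Assume w(j) = 3·(-2)^j − 2 for some j ≥ 1.
Then w(j+1) = -2w(j) − 6 = -2·(3·(-2)^j − 2) − 6 = -6·(-2)^j + 4 − 6 = 3·(-2)^{j+1} − 2.
So the formula holds for j+1, and by induction w(n) = 3·(-2)^n − 2 for all n ≥ 1.

w(n) = 3·(-2)^n − 2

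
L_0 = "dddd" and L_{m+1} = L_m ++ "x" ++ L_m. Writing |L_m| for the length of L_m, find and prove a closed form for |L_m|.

Claim: |L_m| = 5·2^m − 1.

Base case: |L_0| = 4, and 5·2^0 − 1 = 4.
Assume |L_r| = 5·2^r − 1.
Then |L_{r+1}| = |L_r| + 1 + |L_r| = 2|L_r| + 1 = 2(5·2^r − 1) + 1 = 5·2^{r+1} − 2 + 1 = 5·2^{r+1} − 1.
Hence |L_m| = 5·2^m − 1 for every m ≥ 0, by induction.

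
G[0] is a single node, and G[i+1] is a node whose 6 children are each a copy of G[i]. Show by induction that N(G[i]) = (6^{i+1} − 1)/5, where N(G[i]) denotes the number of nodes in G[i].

Base case: N(G[0]) = 1, and (6^{0+1} − 1)/5 = 1.
Assume N(G[m]) = (6^{m+1} − 1)/5.
Then N(G[m+1]) = 1 + 6N(G[m]) = 1 + 6·(6^{m+1} − 1)/5 = 1 + (6^{m+2} − 6)/5 = (5 + 6^{m+2} − 6)/5 = (6^{m+2} − 1)/5.
This completes the inductive step, so N(G[i]) = (6^{i+1} − 1)/5 for all i ≥ 0.

N(G[i]) = (6^{i+1} − 1)/5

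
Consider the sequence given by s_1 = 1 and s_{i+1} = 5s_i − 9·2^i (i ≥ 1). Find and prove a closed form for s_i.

Claim: s_i = -5^i + 3·2^i.

Base case: s_1 = 1, and -5^1 + 3·2^1 = -5 + 6 = 1.
Assume s_r = -5^r + 3·2^r for some r ≥ 1.
Then s_{r+1} = 5s_r − 9·2^r = 5·(-5^r + 3·2^r) − 9·2^r = -5^{r+1} + 15·2^r − 9·2^r = -5^{r+1} + 6·2^r = -5^{r+1} + 3·2^{r+1}.
So the formula holds for r+1, and by induction s_i = -5^i + 3·2^i for all i ≥ 1.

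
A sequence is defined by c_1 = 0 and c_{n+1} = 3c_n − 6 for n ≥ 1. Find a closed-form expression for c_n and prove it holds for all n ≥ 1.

Claim: c_n = -3^n + 3.

Base case: c_1 = 0, and -3^1 + 3 = -3 + 3 = 0.
Assume c_r = -3^r + 3 for some r ≥ 1.
Then c_{r+1} = 3c_r − 6 = 3·(-3^r + 3) − 6 = -3^{r+1} + 9 − 6 = -3^{r+1} + 3.
Hence c_n = -3^n + 3 for every n ≥ 1, by induction.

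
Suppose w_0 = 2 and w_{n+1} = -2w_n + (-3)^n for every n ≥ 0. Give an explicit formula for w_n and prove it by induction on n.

Claim: w_n = 3·(-2)^n − (-3)^n.

Base case: w_0 = 2, and 3·(-2)^0 − (-3)^0 = 3 − 1 = 2.
Assume w_m = 3·(-2)^m − (-3)^m for some m ≥ 0.
Then w_{m+1} = -2w_m + (-3)^m = -2·(3·(-2)^m − (-3)^m) + (-3)^m = 3·(-2)^{m+1} + 2·(-3)^m + (-3)^m = 3·(-2)^{m+1} + 3·(-3)^m = 3·(-2)^{m+1} − (-3)^{m+1}.
Hence w_n = 3·(-2)^n − (-3)^n for every n ≥ 0, by induction.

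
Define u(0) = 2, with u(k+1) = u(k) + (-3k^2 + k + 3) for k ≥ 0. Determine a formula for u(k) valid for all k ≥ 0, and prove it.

Claim: u(k) = -k^3 + 2k^2 + 2k + 2.

Base case: u(0) = 2, and -0^3 + 2·0^2 + 2·0 + 2 = 2.
Assume u(m) = -m^3 + 2m^2 + 2m + 2.
Then u(m+1) = u(m) + (-3m^2 + m + 3) = (-m^3 + 2m^2 + 2m + 2) + (-3m^2 + m + 3) = -m^3 − m^2 + 3m + 5,
and -(m+1)^3 + 2·(m+1)^2 + 2·(m+1) + 2 = -m^3 − m^2 + 3m + 5.
By induction, u(k) = -k^3 + 2k^2 + 2k + 2 for all k ≥ 0.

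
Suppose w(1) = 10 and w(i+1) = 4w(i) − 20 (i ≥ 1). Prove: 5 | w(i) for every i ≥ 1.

Base case: w(1) = 10 = 5·2, so 5 | w(1).
Assume 5 | w(k), so w(k) = 5t for some integer t.
Then w(k+1) = 4w(k) − 20 = 4·(5t) − 20 = 5(4t − 4), so 5 | w(k+1).
So the property holds for k+1, and by induction 5 | w(i) for all i ≥ 1.

5 | w(i)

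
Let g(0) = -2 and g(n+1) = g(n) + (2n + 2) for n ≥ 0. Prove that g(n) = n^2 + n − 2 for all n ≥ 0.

Base case: g(0) = -2, and 0^2 + 0 − 2 = -2.
Assume g(r) = r^2 + r − 2.
Then g(r+1) = g(r) + (2r + 2) = (r^2 + r − 2) + (2r + 2) = r^2 + 3r,
and (r+1)^2 + (r+1) − 2 = r^2 + 3r.
This completes the inductive step, so g(n) = n^2 + n − 2 for all n ≥ 0.

g(n) = n^2 + n − 2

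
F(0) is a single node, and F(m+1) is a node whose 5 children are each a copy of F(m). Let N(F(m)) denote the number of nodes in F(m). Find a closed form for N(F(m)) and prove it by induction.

Claim: N(F(m)) = (5^{m+1} − 1)/4.

Base case: N(F(0)) = 1, and (5^{0+1} − 1)/4 = 1.
Assume N(F(k)) = (5^{k+1} − 1)/4.
Then N(F(k+1)) = 1 + 5N(F(k)) = 1 + 5·(5^{k+1} − 1)/4 = 1 + (5^{k+2} − 5)/4 = (4 + 5^{k+2} − 5)/4 = (5^{k+2} − 1)/4.
This completes the inductive step, so N(F(m)) = (5^{m+1} − 1)/4 for all m ≥ 0.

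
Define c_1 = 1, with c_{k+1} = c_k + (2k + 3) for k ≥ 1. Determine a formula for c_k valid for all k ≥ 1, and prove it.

Claim: c_k = k^2 + 2k − 2.

Base case: c_1 = 1, and 1^2 + 2·1 − 2 = 1.
Assume c_m = m^2 + 2m − 2.
Then c_{m+1} = c_m + (2m + 3) = (m^2 + 2m − 2) + (2m + 3) = m^2 + 4m + 1,
and (m+1)^2 + 2·(m+1) − 2 = m^2 + 4m + 1.
By induction, c_k = k^2 + 2k − 2 for all k ≥ 1.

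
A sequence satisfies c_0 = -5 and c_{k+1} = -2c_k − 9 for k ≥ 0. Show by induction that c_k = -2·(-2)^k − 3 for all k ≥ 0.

Base case: c_0 = -5, and -2·(-2)^0 − 3 = -2 − 3 = -5.
Assume c_j = -2·(-2)^j − 3 for some j ≥ 0.
Then c_{j+1} = -2c_j − 9 = -2·(-2·(-2)^j − 3) − 9 = 4·(-2)^j + 6 − 9 = -2·(-2)^{j+1} − 3.
So the formula holds for j+1, and by induction c_k = -2·(-2)^k − 3 for all k ≥ 0.

c_k = -2·(-2)^k − 3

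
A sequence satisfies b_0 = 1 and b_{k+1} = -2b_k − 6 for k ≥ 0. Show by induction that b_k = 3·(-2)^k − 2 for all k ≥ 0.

Base case: b_0 = 1, and 3·(-2)^0 − 2 = 3 − 2 = 1.
Assume b_j = 3·(-2)^j − 2 for some j ≥ 0.
Then b_{j+1} = -2b_j − 6 = -2·(3·(-2)^j − 2) − 6 = -6·(-2)^j + 4 − 6 = 3·(-2)^{j+1} − 2.
So the formula holds for j+1, and by induction b_k = 3·(-2)^k − 2 for all k ≥ 0.

b_k = 3·(-2)^k − 2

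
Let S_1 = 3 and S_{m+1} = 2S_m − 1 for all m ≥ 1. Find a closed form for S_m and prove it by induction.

Claim: S_m = 2^m + 1.

Base case: S_1 = 3, and 2^1 + 1 = 2 + 1 = 3.
Assume S_k = 2^k + 1 for some k ≥ 1.
Then S_{k+1} = 2S_k − 1 = 2·(2^k + 1) − 1 = 2^{k+1} + 2 − 1 = 2^{k+1} + 1.
Hence S_m = 2^m + 1 for every m ≥ 1, by induction.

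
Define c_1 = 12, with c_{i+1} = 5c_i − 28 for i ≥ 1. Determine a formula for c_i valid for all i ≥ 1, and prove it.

Claim: c_i = 5^i + 7.

Base case: c_1 = 12, and 5^1 + 7 = 5 + 7 = 12.
Assume c_r = 5^r + 7 for some r ≥ 1.
Then c_{r+1} = 5c_r − 28 = 5·(5^r + 7) − 28 = 5^{r+1} + 35 − 28 = 5^{r+1} + 7.
By induction, c_i = 5^i + 7 for all i ≥ 1.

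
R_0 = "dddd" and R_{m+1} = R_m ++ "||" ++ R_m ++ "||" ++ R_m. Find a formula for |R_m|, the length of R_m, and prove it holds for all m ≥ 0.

Claim: |R_m| = 6·3^m − 2.

Base case: |R_0| = 4, and 6·3^0 − 2 = 4.
Assume |R_r| = 6·3^r − 2.
Then |R_{r+1}| = 3|R_r| + 4 = 3(6·3^r − 2) + 4 = 6·3^{r+1} − 6 + 4 = 6·3^{r+1} − 2.
So the formula holds for r+1, and by induction |R_m| = 6·3^m − 2 for all m ≥ 0.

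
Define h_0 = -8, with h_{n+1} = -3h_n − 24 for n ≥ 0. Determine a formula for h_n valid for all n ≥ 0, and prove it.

Claim: h_n = -2·(-3)^n − 6.

Base case: h_0 = -8, and -2·(-3)^0 − 6 = -2 − 6 = -8.
Assume h_j = -2·(-3)^j − 6 for some j ≥ 0.
Then h_{j+1} = -3h_j − 24 = -3·(-2·(-3)^j − 6) − 24 = 6·(-3)^j + 18 − 24 = -2·(-3)^{j+1} − 6.
Hence h_n = -2·(-3)^n − 6 for every n ≥ 0, by induction.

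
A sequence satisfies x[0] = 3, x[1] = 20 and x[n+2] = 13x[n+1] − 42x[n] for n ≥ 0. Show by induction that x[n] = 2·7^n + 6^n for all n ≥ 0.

Base cases: x[0] = 3 and 2·7^0 + 6^0 = 3; x[1] = 20 and 2·7^1 + 6^1 = 20.
Assume x[j] = 2·7^j + 6^j for all 0 ≤ j ≤ k, where k ≥ 1.
Then x[k+1] = 13x[k] − 42x[k−1] = 13·(2·7^k + 6^k) − 42·(2·7^{k−1} + 6^{k−1}) = 2·(13·7 − 42)7^{k−1} + (13·6 − 42)6^{k−1} = 98·7^{k−1} + 36·6^{k−1} = 2·7^{k+1} + 6^{k+1}.
Hence x[n] = 2·7^n + 6^n for every n ≥ 0, by strong induction.

x[n] = 2·7^n + 6^n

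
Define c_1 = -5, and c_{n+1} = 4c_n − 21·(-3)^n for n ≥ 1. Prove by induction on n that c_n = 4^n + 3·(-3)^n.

Base case: c_1 = -5, and 4^1 + 3·(-3)^1 = 4 − 9 = -5.
Assume c_j = 4^j + 3·(-3)^j for some j ≥ 1.
Then c_{j+1} = 4c_j − 21·(-3)^j = 4·(4^j + 3·(-3)^j) − 21·(-3)^j = 4^{j+1} + 12·(-3)^j − 21·(-3)^j = 4^{j+1} − 9·(-3)^j = 4^{j+1} + 3·(-3)^{j+1}.
Hence c_n = 4^n + 3·(-3)^n for every n ≥ 1, by induction.

c_n = 4^n + 3·(-3)^n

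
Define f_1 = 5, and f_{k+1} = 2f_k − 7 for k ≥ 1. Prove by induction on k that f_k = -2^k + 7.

Base case: f_1 = 5, and -2^1 + 7 = -2 + 7 = 5.
Assume f_r = -2^r + 7 for some r ≥ 1.
Then f_{r+1} = 2f_r − 7 = 2·(-2^r + 7) − 7 = -2^{r+1} + 14 − 7 = -2^{r+1} + 7.
By induction, f_k = -2^k + 7 for all k ≥ 1.

f_k = -2^k + 7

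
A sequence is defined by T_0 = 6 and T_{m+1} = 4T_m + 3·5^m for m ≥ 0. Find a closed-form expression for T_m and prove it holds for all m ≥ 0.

Claim: T_m = 3·4^m + 3·5^m.

Base case: T_0 = 6, and 3·4^0 + 3·5^0 = 3 + 3 = 6.
Assume T_r = 3·4^r + 3·5^r for some r ≥ 0.
Then T_{r+1} = 4T_r + 3·5^r = 4·(3·4^r + 3·5^r) + 3·5^r = 3·4^{r+1} + 12·5^r + 3·5^r = 3·4^{r+1} + 15·5^r = 3·4^{r+1} + 3·5^{r+1}.
By induction, T_m = 3·4^m + 3·5^m for all m ≥ 0.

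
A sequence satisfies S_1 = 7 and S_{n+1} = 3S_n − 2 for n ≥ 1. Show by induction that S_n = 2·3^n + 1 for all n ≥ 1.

Base case: S_1 = 7, and 2·3^1 + 1 = 6 + 1 = 7.
Assume S_k = 2·3^k + 1 for some k ≥ 1.
Then S_{k+1} = 3S_k − 2 = 3·(2·3^k + 1) − 2 = 6·3^k + 3 − 2 = 2·3^{k+1} + 1.
So the formula holds for k+1, and by induction S_n = 2·3^n + 1 for all n ≥ 1.

S_n = 2·3^n + 1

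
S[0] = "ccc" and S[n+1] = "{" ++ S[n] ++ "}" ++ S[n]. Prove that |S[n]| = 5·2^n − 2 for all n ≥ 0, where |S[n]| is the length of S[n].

Base case: |S[0]| = 3, and 5·2^0 − 2 = 3.
Assume |S[r]| = 5·2^r − 2.
Then |S[r+1]| = 1 + |S[r]| + 1 + |S[r]| = 2|S[r]| + 2 = 2(5·2^r − 2) + 2 = 5·2^{r+1} − 4 + 2 = 5·2^{r+1} − 2.
Hence |S[n]| = 5·2^n − 2 for every n ≥ 0, by induction.

|S[n]| = 5·2^n − 2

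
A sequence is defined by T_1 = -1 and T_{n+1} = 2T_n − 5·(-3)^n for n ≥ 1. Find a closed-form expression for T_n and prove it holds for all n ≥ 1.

Claim: T_n = 2^n + (-3)^n.

Base case: T_1 = -1, and 2^1 + (-3)^1 = 2 − 3 = -1.
Assume T_k = 2^k + (-3)^k for some k ≥ 1.
Then T_{k+1} = 2T_k − 5·(-3)^k = 2·(2^k + (-3)^k) − 5·(-3)^k = 2^{k+1} + 2·(-3)^k − 5·(-3)^k = 2^{k+1} − 3·(-3)^k = 2^{k+1} + (-3)^{k+1}.
So the formula holds for k+1, and by induction T_n = 2^n + (-3)^n for all n ≥ 1.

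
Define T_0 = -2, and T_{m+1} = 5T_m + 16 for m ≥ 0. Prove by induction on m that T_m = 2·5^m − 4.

Base case: T_0 = -2, and 2·5^0 − 4 = 2 − 4 = -2.
Assume T_k = 2·5^k − 4 for some k ≥ 0.
Then T_{k+1} = 5T_k + 16 = 5·(2·5^k − 4) + 16 = 10·5^k − 20 + 16 = 2·5^{k+1} − 4.
This completes the inductive step, so T_m = 2·5^m − 4 for all m ≥ 0.

T_m = 2·5^m − 4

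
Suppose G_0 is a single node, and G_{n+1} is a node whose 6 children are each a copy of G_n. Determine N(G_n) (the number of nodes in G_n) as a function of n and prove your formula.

Claim: N(G_n) = (6^{n+1} − 1)/5.

Base case: N(G_0) = 1, and (6^{0+1} − 1)/5 = 1.
Assume N(G_m) = (6^{m+1} − 1)/5.
Then N(G_{m+1}) = 1 + 6N(G_m) = 1 + 6·(6^{m+1} − 1)/5 = 1 + (6^{m+2} − 6)/5 = (5 + 6^{m+2} − 6)/5 = (6^{m+2} − 1)/5.
By induction, N(G_n) = (6^{n+1} − 1)/5 for all n ≥ 0.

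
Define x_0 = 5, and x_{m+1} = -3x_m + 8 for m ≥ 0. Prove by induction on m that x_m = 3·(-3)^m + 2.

Base case: x_0 = 5, and 3·(-3)^0 + 2 = 3 + 2 = 5.
Assume x_r = 3·(-3)^r + 2 for some r ≥ 0.
Then x_{r+1} = -3x_r + 8 = -3·(3·(-3)^r + 2) + 8 = -9·(-3)^r − 6 + 8 = 3·(-3)^{r+1} + 2.
This completes the inductive step, so x_m = 3·(-3)^m + 2 for all m ≥ 0.

x_m = 3·(-3)^m + 2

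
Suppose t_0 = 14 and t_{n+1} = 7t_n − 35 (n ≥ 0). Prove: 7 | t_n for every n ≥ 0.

Base case: t_0 = 14 = 7·2, so 7 | t_0.
Assume 7 | t_m, so t_m = 7s for some integer s.
Then t_{m+1} = 7t_m − 35 = 7·(7s) − 35 = 7(7s − 5), so 7 | t_{m+1}.
By induction, 7 | t_n for all n ≥ 0.

7 | t_n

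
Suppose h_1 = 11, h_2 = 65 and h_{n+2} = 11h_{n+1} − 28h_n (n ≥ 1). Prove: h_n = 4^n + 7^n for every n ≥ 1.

Base cases: h_1 = 11 and 4^1 + 7^1 = 11; h_2 = 65 and 4^2 + 7^2 = 65.
Assume h_j = 4^j + 7^j for all 1 ≤ j ≤ m, where m ≥ 2.
Then h_{m+1} = 11h_m − 28h_{m−1} = 11·(4^m + 7^m) − 28·(4^{m−1} + 7^{m−1}) = (11·4 − 28)4^{m−1} + (11·7 − 28)7^{m−1} = 16·4^{m−1} + 49·7^{m−1} = 4^{m+1} + 7^{m+1}.
By strong induction, h_n = 4^n + 7^n for all n ≥ 1.

h_n = 4^n + 7^n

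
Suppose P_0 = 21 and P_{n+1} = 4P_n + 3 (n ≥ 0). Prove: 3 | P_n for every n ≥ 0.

Base case: P_0 = 21 = 3·7, so 3 | P_0.
Assume 3 | P_k, so P_k = 3t for some integer t.
Then P_{k+1} = 4P_k + 3 = 4·(3t) + 3 = 3(4t + 1), so 3 | P_{k+1}.
Hence 3 | P_n for every n ≥ 0, by induction.

3 | P_n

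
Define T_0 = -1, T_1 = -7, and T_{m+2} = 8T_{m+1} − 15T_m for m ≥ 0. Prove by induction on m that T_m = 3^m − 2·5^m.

Base cases: T_0 = -1 and 3^0 − 2·5^0 = -1; T_1 = -7 and 3^1 − 2·5^1 = -7.
Assume T_i = 3^i − 2·5^i for all 0 ≤ i ≤ j, where j ≥ 1.
Then T_{j+1} = 8T_j − 15T_{j−1} = 8·(3^j − 2·5^j) − 15·(3^{j−1} − 2·5^{j−1}) = (8·3 − 15)3^{j−1} − 2·(8·5 − 15)5^{j−1} = 9·3^{j−1} − 50·5^{j−1} = 3^{j+1} − 2·5^{j+1}.
So the formula holds for j+1, and by strong induction T_m = 3^m − 2·5^m for all m ≥ 0.

T_m = 3^m − 2·5^m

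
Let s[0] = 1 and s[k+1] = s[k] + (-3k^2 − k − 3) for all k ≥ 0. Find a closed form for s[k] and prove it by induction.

Claim: s[k] = -k^3 + k^2 − 3k + 1.

Base case: s[0] = 1, and -0^3 + 0^2 − 3·0 + 1 = 1.
Assume s[j] = -j^3 + j^2 − 3j + 1.
Then s[j+1] = s[j] + (-3j^2 − j − 3) = (-j^3 + j^2 − 3j + 1) + (-3j^2 − j − 3) = -j^3 − 2j^2 − 4j − 2,
and -(j+1)^3 + (j+1)^2 − 3·(j+1) + 1 = -j^3 − 2j^2 − 4j − 2.
This completes the inductive step, so s[k] = -k^3 + k^2 − 3k + 1 for all k ≥ 0.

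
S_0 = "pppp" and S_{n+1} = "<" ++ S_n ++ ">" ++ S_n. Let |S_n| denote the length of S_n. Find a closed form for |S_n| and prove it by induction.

Claim: |S_n| = 6·2^n − 2.

Base case: |S_0| = 4, and 6·2^0 − 2 = 4.
Assume |S_k| = 6·2^k − 2.
Then |S_{k+1}| = 1 + |S_k| + 1 + |S_k| = 2|S_k| + 2 = 2(6·2^k − 2) + 2 = 6·2^{k+1} − 4 + 2 = 6·2^{k+1} − 2.
So the formula holds for k+1, and by induction |S_n| = 6·2^n − 2 for all n ≥ 0.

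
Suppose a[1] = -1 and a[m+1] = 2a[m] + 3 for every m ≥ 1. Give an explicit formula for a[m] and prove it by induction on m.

Claim: a[m] = 2^m − 3.

Base case: a[1] = -1, and 2^1 − 3 = 2 − 3 = -1.
Assume a[j] = 2^j − 3 for some j ≥ 1.
Then a[j+1] = 2a[j] + 3 = 2·(2^j − 3) + 3 = 2^{j+1} − 6 + 3 = 2^{j+1} − 3.
By induction, a[m] = 2^m − 3 for all m ≥ 1.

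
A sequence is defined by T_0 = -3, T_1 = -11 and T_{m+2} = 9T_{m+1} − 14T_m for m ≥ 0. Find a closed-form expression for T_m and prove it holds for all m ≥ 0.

Claim: T_m = -7^m − 2·2^m.

Base cases: T_0 = -3 and -7^0 − 2·2^0 = -3; T_1 = -11 and -7^1 − 2·2^1 = -11.
Assume T_i = -7^i − 2·2^i for all 0 ≤ i ≤ j, where j ≥ 1.
Then T_{j+1} = 9T_j − 14T_{j−1} = 9·(-7^j − 2·2^j) − 14·(-7^{j−1} − 2·2^{j−1}) = -(9·7 − 14)7^{j−1} − 2·(9·2 − 14)2^{j−1} = -49·7^{j−1} − 8·2^{j−1} = -7^{j+1} − 2·2^{j+1}.
Hence T_m = -7^m − 2·2^m for every m ≥ 0, by strong induction.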